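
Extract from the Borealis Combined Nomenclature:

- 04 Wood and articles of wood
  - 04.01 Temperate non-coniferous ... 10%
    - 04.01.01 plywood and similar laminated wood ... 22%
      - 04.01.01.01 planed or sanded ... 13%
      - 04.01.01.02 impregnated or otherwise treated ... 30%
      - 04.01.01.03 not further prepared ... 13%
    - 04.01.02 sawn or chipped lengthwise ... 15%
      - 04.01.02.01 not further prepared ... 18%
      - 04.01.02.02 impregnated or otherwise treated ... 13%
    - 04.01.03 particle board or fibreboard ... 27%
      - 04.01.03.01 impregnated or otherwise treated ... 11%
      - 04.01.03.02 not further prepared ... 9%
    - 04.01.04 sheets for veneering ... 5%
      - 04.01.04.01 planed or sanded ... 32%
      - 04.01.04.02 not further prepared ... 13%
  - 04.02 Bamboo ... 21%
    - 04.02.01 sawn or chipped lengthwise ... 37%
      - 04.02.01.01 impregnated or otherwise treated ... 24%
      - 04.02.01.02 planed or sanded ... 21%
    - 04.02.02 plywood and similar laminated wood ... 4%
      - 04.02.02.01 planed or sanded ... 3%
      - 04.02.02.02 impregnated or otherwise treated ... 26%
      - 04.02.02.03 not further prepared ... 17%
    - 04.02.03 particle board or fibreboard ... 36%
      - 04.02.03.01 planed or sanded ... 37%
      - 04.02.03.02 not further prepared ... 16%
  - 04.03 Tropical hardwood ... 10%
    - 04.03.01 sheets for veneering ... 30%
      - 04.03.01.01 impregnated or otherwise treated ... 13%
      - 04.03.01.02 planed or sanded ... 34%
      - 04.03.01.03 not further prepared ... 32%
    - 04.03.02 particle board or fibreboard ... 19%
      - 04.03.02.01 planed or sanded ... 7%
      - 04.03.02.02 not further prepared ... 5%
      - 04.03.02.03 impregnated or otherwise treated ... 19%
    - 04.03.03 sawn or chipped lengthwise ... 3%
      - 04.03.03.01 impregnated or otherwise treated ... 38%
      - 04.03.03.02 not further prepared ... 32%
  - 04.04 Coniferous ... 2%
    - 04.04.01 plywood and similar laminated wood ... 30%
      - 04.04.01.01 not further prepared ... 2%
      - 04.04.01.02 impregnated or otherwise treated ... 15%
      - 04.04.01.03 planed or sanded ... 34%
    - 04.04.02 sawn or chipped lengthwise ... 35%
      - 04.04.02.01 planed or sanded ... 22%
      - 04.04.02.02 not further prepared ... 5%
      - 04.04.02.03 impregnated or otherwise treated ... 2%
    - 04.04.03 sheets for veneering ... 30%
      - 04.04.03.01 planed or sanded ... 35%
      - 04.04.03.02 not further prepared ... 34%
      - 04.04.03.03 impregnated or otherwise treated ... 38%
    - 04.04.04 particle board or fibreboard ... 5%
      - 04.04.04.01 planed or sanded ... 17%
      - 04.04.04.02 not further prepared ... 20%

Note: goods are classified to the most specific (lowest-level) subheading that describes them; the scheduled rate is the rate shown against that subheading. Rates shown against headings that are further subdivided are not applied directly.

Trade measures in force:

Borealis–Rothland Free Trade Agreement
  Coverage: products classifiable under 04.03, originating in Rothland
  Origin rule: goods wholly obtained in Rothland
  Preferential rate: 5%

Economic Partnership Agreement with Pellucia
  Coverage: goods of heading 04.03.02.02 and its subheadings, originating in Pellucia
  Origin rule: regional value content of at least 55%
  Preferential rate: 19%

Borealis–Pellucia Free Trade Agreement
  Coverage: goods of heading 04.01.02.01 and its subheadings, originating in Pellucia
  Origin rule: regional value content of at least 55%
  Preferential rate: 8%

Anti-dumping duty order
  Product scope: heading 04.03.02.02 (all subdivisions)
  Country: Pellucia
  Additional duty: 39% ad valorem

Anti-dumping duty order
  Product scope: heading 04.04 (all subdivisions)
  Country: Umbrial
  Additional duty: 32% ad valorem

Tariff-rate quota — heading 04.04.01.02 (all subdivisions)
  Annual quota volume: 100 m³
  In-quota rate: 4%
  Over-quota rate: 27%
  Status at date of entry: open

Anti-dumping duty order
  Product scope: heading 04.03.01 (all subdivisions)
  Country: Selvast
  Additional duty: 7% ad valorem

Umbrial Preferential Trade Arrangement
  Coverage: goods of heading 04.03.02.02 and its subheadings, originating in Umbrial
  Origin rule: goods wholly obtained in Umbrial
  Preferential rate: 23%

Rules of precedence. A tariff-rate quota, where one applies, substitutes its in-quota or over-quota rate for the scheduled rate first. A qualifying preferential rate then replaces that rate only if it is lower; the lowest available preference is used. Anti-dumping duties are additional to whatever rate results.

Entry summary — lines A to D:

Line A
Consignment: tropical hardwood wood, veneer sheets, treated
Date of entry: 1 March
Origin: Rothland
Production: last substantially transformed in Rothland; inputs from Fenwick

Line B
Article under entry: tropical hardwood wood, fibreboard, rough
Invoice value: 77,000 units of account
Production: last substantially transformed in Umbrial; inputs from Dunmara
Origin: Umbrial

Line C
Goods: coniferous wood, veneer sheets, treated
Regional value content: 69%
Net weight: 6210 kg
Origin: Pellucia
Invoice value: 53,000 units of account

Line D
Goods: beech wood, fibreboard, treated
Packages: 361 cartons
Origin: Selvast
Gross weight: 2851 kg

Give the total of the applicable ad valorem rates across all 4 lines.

Line A: tropical hardwood → 04.03; veneer sheets → 04.03.01; treated → 04.03.01.01. Scheduled 13%. Rothland agreement on 04.03: not wholly obtained. → 13%.
Line B: tropical hardwood → 04.03; fibreboard → 04.03.02; rough → 04.03.02.02. Scheduled 5%. Umbrial agreement on 04.03.02.02: not wholly obtained. → 5%.
Line C: coniferous → 04.04; veneer sheets → 04.04.03; treated → 04.04.03.03. Scheduled 38%. Pellucia agreement on 04.03.02.02: 04.04.03.03 not covered; Pellucia agreement on 04.01.02.01: 04.04.03.03 not covered. → 38%.
Line D: beech → 04.01; fibreboard → 04.01.03; treated → 04.01.03.01. Scheduled 11%. No special measure applies. → 11%.
Sum: 13% + 5% + 38% + 11% = 67%.

67%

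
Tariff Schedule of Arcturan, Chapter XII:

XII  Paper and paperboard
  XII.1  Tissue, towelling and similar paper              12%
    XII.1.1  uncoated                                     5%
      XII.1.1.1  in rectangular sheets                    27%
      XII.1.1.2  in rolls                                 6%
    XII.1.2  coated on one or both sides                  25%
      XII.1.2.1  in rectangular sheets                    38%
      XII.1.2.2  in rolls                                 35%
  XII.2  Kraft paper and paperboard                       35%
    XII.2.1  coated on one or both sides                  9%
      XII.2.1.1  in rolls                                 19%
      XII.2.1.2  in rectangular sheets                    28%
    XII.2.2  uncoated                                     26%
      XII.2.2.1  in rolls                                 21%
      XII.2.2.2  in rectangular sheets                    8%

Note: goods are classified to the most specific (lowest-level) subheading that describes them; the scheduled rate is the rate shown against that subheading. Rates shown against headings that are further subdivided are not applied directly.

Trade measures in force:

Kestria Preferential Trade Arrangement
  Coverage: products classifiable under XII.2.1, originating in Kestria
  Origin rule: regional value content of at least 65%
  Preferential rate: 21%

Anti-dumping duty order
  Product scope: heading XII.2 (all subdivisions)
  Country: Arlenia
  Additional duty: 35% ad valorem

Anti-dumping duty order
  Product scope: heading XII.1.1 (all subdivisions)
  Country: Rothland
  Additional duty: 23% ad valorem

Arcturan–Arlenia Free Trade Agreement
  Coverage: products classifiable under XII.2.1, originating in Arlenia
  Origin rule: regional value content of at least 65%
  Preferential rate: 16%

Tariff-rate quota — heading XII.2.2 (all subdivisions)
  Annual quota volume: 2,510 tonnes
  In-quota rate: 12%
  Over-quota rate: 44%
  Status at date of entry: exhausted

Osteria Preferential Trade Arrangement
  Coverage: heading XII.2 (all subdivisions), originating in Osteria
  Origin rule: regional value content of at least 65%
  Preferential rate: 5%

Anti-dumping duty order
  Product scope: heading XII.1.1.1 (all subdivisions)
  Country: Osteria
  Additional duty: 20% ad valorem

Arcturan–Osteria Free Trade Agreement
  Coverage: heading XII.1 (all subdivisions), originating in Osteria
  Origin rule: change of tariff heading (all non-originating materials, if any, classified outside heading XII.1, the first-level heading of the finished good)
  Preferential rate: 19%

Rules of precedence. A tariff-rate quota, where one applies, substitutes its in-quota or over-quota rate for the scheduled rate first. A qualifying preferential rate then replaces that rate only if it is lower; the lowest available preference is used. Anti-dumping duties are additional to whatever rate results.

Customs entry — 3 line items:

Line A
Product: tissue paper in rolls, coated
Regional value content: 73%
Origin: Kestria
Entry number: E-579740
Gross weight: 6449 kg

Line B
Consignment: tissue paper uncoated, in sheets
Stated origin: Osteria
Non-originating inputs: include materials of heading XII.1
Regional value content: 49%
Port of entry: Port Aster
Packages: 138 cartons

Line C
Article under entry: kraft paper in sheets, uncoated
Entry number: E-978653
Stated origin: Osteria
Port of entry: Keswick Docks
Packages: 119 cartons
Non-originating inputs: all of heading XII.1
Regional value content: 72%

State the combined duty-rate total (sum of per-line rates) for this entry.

Line A: tissue paper → XII.1; coated → XII.1.2; in rolls → XII.1.2.2. Scheduled 35%. Kestria agreement on XII.2.1: XII.1.2.2 not covered. → 35%.
Line B: tissue paper → XII.1; uncoated → XII.1.1; in sheets → XII.1.1.1. Scheduled 27%. Osteria agreement on XII.2: XII.1.1.1 not covered; Osteria agreement on XII.1: CTH not met; anti-dumping (Osteria, XII.1.1.1): +20%; total 27% + 20% = 47%. → 47%.
Line C: kraft paper → XII.2; uncoated → XII.2.2; in sheets → XII.2.2.2. Scheduled 8%. quota on XII.2.2 exhausted → over-quota 44%; Osteria agreement on XII.2: RVC ≥ 65% → 5% available; Osteria agreement on XII.1: XII.2.2.2 not covered; preferential 5%. → 5%.
Sum: 35% + 47% + 5% = 87%.

87%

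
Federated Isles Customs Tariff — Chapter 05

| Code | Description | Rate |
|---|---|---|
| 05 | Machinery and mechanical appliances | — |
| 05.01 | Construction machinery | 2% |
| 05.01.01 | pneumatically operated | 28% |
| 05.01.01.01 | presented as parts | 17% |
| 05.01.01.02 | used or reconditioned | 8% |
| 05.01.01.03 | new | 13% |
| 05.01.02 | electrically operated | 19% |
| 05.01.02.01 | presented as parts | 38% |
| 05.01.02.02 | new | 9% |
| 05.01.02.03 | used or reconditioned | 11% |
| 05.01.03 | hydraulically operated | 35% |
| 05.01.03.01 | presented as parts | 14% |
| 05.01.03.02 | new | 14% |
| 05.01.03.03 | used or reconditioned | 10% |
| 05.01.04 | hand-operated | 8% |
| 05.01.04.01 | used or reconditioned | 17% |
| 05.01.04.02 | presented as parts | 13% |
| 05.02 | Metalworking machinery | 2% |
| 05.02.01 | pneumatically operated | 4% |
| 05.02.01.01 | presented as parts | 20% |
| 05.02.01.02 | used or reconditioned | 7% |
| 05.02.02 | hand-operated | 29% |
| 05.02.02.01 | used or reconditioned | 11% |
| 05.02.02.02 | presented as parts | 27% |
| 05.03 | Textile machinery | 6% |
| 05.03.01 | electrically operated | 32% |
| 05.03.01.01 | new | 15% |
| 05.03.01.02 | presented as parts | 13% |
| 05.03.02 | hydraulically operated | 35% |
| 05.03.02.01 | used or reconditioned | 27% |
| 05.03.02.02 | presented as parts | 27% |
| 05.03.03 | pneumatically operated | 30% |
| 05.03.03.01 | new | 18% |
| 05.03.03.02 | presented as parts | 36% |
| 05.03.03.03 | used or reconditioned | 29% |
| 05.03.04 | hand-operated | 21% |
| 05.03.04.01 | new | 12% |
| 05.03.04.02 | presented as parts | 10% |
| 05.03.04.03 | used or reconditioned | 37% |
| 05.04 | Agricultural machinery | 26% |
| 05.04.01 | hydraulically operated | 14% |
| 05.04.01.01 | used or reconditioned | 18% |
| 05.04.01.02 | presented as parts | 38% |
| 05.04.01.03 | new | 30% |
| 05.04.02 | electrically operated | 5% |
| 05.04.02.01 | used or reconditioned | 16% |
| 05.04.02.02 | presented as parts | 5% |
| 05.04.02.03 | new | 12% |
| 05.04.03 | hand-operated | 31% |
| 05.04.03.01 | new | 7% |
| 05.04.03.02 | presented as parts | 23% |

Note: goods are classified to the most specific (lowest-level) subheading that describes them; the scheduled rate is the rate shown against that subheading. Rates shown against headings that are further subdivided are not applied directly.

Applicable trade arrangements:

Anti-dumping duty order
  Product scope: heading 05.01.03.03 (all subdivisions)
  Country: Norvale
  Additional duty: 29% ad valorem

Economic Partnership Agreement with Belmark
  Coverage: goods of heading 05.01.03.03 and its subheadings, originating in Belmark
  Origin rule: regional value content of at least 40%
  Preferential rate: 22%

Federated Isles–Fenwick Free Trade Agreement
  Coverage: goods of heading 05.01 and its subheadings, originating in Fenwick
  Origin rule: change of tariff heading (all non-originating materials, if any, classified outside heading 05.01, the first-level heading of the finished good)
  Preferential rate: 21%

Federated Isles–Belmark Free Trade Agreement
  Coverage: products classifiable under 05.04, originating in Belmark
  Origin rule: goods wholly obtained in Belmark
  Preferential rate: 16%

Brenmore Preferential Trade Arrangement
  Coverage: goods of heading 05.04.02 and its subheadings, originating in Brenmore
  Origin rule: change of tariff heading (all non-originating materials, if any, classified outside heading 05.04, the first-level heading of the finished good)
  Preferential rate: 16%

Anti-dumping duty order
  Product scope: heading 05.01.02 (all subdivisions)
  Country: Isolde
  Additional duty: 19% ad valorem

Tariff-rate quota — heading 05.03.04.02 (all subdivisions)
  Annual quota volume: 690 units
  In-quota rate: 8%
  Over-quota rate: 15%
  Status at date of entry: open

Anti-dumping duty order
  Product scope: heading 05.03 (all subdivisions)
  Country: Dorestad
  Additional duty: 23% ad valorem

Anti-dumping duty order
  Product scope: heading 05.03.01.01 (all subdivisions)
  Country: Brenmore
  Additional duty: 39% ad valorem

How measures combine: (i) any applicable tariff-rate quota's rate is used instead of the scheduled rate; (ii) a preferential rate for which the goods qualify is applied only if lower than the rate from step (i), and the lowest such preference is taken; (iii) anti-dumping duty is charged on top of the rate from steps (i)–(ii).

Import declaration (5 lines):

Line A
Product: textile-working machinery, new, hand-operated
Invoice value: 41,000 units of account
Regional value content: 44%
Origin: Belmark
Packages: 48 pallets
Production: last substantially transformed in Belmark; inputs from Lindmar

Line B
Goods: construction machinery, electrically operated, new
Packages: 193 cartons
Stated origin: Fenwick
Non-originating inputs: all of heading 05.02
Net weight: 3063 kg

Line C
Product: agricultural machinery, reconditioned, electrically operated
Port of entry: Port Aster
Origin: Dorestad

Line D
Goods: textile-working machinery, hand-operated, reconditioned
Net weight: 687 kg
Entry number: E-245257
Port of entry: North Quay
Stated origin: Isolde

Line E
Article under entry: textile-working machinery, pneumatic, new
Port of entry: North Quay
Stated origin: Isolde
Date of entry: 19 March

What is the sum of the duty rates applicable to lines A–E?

92%

Line A: textile-working → 05.03; hand-operated → 05.03.04; new → 05.03.04.01. Scheduled 12%. Belmark agreement on 05.01.03.03: 05.03.04.01 not covered; Belmark agreement on 05.04: 05.03.04.01 not covered. → 12%.
Line B: construction → 05.01; electrically operated → 05.01.02; new → 05.01.02.02. Scheduled 9%. Fenwick agreement on 05.01: CTH met → 21% available; preference 21% not lower than 9% → no reduction. → 9%.
Line C: agricultural → 05.04; electrically operated → 05.04.02; reconditioned → 05.04.02.01. Scheduled 16%. No special measure applies. → 16%.
Line D: textile-working → 05.03; hand-operated → 05.03.04; reconditioned → 05.03.04.03. Scheduled 37%. No special measure applies. → 37%.
Line E: textile-working → 05.03; pneumatic → 05.03.03; new → 05.03.03.01. Scheduled 18%. No special measure applies. → 18%.
Sum: 12% + 9% + 16% + 37% + 18% = 92%.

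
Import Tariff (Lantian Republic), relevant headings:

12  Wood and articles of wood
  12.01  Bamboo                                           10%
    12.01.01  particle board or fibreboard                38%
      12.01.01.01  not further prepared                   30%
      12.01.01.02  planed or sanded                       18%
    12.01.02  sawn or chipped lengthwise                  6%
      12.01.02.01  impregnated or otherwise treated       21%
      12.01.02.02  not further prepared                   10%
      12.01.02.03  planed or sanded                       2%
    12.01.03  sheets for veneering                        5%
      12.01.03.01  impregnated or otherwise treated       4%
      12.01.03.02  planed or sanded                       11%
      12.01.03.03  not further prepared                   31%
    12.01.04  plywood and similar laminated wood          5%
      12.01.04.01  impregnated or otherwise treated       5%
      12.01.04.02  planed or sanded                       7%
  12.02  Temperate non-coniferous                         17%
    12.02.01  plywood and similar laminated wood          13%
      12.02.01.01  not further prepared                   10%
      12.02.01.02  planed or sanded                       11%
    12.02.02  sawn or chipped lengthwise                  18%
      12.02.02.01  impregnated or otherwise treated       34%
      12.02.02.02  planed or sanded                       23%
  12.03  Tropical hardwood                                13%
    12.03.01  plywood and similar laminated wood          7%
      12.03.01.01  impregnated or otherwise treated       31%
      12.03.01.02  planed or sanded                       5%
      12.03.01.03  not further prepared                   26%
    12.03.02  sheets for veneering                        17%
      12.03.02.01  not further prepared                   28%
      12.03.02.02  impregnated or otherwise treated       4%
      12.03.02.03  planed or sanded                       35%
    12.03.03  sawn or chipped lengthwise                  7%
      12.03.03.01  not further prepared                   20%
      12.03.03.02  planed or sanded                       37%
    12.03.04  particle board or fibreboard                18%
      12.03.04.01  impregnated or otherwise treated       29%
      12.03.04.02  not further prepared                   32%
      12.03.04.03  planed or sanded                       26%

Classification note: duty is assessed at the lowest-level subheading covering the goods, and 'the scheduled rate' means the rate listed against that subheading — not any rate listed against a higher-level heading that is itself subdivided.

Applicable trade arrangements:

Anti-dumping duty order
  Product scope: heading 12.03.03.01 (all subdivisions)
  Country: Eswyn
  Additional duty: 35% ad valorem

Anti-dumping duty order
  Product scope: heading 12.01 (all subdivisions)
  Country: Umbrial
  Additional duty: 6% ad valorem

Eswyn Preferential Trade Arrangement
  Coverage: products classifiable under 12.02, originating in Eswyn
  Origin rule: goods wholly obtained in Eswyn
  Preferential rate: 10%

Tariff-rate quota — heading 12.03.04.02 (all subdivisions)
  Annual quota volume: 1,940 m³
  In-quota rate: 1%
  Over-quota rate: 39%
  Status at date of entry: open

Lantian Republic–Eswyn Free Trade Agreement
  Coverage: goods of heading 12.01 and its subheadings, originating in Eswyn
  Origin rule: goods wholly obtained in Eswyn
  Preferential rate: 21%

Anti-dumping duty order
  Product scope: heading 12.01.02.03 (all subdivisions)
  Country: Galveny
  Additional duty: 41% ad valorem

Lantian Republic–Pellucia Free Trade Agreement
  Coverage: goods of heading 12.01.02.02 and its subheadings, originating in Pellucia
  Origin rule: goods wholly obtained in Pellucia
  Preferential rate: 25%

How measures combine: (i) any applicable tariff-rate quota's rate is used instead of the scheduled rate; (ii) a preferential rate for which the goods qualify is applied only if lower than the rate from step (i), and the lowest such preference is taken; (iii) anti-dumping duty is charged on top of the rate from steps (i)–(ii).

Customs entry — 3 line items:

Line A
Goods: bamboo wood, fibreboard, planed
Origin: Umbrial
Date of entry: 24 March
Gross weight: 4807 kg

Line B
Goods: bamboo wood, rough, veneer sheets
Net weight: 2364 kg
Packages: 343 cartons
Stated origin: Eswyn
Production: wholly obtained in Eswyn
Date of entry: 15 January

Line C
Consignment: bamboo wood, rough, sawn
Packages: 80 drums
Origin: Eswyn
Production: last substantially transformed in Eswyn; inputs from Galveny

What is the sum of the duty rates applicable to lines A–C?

Line A: bamboo → 12.01; fibreboard → 12.01.01; planed → 12.01.01.02. Scheduled 18%. anti-dumping (Umbrial, 12.01): +6%; total 18% + 6% = 24%. → 24%.
Line B: bamboo → 12.01; veneer sheets → 12.01.03; rough → 12.01.03.03. Scheduled 31%. Eswyn agreement on 12.02: 12.01.03.03 not covered; Eswyn agreement on 12.01: wholly obtained → 21% available; preferential 21%. → 21%.
Line C: bamboo → 12.01; sawn → 12.01.02; rough → 12.01.02.02. Scheduled 10%. Eswyn agreement on 12.02: 12.01.02.02 not covered; Eswyn agreement on 12.01: not wholly obtained. → 10%.
Sum: 24% + 21% + 10% = 55%.

55%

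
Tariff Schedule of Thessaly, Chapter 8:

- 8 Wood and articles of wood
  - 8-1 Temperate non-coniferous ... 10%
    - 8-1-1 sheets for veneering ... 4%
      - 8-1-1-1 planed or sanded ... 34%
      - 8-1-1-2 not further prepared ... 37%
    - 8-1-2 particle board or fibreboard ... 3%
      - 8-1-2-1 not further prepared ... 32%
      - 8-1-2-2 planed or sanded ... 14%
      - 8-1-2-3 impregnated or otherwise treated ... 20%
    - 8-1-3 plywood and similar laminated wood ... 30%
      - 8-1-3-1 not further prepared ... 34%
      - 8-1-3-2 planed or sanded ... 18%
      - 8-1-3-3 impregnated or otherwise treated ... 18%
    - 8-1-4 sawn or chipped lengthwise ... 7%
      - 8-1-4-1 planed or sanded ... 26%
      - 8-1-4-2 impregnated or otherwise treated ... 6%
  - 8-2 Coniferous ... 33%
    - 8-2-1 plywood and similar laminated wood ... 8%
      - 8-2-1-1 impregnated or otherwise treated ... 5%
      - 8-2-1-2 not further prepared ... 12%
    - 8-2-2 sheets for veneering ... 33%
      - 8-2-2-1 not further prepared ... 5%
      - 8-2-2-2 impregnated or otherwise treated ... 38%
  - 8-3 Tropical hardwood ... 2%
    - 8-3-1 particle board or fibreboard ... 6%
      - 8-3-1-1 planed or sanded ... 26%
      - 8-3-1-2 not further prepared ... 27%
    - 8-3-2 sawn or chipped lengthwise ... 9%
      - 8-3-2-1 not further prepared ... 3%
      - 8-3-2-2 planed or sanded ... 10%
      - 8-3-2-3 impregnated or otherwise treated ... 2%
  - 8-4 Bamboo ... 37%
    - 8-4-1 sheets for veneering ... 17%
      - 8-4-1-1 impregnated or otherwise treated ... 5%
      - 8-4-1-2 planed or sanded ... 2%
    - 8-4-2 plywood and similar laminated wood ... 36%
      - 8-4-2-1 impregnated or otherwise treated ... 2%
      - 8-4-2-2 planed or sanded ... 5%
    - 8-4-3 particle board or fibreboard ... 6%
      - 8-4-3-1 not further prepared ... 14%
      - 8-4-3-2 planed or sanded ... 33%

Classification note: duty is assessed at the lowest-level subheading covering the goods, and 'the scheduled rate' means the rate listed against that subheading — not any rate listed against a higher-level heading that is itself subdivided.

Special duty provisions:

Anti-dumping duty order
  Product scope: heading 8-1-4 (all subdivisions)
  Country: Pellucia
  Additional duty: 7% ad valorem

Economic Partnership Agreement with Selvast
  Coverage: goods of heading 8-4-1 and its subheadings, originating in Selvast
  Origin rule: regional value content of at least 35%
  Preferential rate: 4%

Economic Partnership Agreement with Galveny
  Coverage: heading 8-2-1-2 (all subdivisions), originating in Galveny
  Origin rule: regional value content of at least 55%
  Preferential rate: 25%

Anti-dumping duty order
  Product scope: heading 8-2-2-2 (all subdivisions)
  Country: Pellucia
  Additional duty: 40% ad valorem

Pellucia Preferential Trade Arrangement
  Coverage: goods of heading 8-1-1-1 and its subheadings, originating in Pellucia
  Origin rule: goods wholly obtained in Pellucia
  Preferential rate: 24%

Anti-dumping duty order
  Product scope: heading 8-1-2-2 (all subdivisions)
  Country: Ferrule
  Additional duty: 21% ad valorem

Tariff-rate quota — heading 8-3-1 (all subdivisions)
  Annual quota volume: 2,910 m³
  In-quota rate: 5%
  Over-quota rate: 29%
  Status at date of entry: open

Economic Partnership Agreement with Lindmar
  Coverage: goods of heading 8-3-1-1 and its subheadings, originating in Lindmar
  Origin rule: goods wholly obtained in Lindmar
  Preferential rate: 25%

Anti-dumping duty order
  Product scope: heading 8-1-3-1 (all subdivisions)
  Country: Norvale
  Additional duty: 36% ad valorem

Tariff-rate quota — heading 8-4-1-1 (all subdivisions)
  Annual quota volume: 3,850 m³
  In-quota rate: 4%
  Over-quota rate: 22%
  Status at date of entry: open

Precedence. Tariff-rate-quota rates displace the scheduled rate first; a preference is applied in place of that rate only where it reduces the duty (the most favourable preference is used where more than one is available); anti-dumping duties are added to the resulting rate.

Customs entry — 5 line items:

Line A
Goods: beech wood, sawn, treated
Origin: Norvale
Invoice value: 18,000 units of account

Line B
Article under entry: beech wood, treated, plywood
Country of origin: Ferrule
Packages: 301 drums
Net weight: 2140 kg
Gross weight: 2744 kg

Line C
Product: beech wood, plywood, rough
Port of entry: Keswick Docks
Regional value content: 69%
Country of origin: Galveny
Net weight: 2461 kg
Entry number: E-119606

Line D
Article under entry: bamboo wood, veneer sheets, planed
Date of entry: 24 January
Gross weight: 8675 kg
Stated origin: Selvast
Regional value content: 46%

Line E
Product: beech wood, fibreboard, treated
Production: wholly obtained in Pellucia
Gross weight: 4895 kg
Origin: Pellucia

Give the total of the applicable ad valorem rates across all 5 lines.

Line A: beech → 8-1; sawn → 8-1-4; treated → 8-1-4-2. Scheduled 6%. No special measure applies. → 6%.
Line B: beech → 8-1; plywood → 8-1-3; treated → 8-1-3-3. Scheduled 18%. No special measure applies. → 18%.
Line C: beech → 8-1; plywood → 8-1-3; rough → 8-1-3-1. Scheduled 34%. Galveny agreement on 8-2-1-2: 8-1-3-1 not covered. → 34%.
Line D: bamboo → 8-4; veneer sheets → 8-4-1; planed → 8-4-1-2. Scheduled 2%. Selvast agreement on 8-4-1: RVC ≥ 35% → 4% available; preference 4% not lower than 2% → no reduction. → 2%.
Line E: beech → 8-1; fibreboard → 8-1-2; treated → 8-1-2-3. Scheduled 20%. Pellucia agreement on 8-1-1-1: 8-1-2-3 not covered. → 20%.
Sum: 6% + 18% + 34% + 2% + 20% = 80%.

80%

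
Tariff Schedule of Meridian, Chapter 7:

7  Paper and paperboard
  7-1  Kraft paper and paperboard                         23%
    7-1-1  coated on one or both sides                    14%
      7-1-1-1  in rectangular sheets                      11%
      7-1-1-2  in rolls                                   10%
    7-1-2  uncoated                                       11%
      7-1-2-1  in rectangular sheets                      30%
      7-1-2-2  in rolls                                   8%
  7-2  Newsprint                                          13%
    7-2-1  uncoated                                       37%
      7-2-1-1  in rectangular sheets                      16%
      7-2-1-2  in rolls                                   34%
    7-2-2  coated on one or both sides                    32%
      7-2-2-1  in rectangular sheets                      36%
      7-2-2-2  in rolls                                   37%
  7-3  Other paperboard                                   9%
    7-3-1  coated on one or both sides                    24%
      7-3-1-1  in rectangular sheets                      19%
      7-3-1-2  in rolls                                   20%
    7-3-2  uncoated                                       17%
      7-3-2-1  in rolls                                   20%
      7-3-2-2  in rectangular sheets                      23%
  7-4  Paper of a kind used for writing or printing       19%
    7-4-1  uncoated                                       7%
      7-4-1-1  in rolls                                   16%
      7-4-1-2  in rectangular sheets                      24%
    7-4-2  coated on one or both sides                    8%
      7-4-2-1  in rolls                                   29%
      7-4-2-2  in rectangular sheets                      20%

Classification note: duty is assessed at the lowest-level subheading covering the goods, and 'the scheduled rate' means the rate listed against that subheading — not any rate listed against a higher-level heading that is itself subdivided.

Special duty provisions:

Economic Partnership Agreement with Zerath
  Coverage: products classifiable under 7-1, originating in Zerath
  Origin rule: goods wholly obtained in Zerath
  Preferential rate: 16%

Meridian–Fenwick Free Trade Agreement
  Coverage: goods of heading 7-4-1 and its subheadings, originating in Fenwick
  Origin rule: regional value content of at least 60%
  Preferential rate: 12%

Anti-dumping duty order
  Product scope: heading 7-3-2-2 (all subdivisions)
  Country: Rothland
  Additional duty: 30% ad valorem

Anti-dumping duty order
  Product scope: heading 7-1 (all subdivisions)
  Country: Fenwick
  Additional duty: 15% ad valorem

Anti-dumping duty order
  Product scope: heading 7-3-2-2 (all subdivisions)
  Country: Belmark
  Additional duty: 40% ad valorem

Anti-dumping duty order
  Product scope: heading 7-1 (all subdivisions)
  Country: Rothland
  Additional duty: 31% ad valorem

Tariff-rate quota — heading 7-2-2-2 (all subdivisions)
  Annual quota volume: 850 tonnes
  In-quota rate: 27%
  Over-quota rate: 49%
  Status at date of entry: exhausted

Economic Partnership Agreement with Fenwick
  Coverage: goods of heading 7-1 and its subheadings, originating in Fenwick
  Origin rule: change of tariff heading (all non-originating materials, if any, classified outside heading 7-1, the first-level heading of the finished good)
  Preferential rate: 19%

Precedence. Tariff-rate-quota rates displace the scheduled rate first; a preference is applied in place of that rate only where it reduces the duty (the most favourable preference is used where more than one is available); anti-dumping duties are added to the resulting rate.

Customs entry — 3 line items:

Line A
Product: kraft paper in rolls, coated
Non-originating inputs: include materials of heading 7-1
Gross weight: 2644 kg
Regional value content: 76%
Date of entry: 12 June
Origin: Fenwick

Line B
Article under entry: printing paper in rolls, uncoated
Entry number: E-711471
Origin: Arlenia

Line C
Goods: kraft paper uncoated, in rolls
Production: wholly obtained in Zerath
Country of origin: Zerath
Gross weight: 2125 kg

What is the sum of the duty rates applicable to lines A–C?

49%

Line A: kraft paper → 7-1; coated → 7-1-1; in rolls → 7-1-1-2. Scheduled 10%. Fenwick agreement on 7-4-1: 7-1-1-2 not covered; Fenwick agreement on 7-1: CTH not met; anti-dumping (Fenwick, 7-1): +15%; total 10% + 15% = 25%. → 25%.
Line B: printing paper → 7-4; uncoated → 7-4-1; in rolls → 7-4-1-1. Scheduled 16%. No special measure applies. → 16%.
Line C: kraft paper → 7-1; uncoated → 7-1-2; in rolls → 7-1-2-2. Scheduled 8%. Zerath agreement on 7-1: wholly obtained → 16% available; preference 16% not lower than 8% → no reduction. → 8%.
Sum: 25% + 16% + 8% = 49%.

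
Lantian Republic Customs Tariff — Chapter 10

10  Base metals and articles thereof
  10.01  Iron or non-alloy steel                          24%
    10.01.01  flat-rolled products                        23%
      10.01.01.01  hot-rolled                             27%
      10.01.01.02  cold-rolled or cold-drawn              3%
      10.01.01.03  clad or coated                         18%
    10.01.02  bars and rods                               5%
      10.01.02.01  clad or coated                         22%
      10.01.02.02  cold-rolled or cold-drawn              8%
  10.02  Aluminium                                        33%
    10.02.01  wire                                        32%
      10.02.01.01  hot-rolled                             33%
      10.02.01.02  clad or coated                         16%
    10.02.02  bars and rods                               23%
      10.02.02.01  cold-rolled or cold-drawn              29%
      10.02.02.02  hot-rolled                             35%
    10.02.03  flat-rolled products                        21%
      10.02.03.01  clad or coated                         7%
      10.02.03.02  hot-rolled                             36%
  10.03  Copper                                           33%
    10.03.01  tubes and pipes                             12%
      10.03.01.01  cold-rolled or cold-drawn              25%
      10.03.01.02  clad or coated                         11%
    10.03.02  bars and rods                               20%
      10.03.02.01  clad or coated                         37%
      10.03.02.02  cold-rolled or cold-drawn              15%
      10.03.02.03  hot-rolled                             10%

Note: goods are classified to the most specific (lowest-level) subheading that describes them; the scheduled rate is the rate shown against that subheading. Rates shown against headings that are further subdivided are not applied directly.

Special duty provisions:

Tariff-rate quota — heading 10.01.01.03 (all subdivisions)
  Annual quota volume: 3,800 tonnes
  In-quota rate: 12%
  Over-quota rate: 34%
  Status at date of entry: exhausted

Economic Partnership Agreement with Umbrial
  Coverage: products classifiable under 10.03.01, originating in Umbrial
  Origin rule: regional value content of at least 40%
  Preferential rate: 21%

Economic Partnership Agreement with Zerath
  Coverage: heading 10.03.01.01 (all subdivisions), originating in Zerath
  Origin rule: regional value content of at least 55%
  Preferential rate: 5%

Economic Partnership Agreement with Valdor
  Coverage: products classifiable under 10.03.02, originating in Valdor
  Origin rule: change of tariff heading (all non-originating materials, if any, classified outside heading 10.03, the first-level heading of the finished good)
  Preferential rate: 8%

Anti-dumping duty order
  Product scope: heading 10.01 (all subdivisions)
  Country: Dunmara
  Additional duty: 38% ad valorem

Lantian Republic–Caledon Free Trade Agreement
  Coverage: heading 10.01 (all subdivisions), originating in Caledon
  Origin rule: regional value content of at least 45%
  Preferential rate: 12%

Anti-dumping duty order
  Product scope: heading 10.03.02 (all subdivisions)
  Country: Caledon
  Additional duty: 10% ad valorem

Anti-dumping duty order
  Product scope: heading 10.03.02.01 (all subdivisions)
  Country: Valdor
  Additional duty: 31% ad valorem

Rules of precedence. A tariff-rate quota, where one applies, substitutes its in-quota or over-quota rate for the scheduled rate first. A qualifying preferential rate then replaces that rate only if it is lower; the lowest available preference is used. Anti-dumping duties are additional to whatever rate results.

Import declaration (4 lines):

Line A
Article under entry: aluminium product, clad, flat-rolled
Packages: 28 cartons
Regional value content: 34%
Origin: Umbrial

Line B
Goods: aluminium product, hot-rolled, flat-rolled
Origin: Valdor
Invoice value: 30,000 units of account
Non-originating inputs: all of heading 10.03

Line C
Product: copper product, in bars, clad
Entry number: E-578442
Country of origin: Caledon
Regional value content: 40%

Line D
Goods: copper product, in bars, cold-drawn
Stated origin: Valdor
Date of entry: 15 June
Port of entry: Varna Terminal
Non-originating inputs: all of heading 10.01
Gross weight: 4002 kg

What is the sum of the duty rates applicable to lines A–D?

98%

Line A: aluminium → 10.02; flat-rolled → 10.02.03; clad → 10.02.03.01. Scheduled 7%. Umbrial agreement on 10.03.01: 10.02.03.01 not covered. → 7%.
Line B: aluminium → 10.02; flat-rolled → 10.02.03; hot-rolled → 10.02.03.02. Scheduled 36%. Valdor agreement on 10.03.02: 10.02.03.02 not covered. → 36%.
Line C: copper → 10.03; in bars → 10.03.02; clad → 10.03.02.01. Scheduled 37%. Caledon agreement on 10.01: 10.03.02.01 not covered; anti-dumping (Caledon, 10.03.02): +10%; total 37% + 10% = 47%. → 47%.
Line D: copper → 10.03; in bars → 10.03.02; cold-drawn → 10.03.02.02. Scheduled 15%. Valdor agreement on 10.03.02: CTH met → 8% available; preferential 8%. → 8%.
Sum: 7% + 36% + 47% + 8% = 98%.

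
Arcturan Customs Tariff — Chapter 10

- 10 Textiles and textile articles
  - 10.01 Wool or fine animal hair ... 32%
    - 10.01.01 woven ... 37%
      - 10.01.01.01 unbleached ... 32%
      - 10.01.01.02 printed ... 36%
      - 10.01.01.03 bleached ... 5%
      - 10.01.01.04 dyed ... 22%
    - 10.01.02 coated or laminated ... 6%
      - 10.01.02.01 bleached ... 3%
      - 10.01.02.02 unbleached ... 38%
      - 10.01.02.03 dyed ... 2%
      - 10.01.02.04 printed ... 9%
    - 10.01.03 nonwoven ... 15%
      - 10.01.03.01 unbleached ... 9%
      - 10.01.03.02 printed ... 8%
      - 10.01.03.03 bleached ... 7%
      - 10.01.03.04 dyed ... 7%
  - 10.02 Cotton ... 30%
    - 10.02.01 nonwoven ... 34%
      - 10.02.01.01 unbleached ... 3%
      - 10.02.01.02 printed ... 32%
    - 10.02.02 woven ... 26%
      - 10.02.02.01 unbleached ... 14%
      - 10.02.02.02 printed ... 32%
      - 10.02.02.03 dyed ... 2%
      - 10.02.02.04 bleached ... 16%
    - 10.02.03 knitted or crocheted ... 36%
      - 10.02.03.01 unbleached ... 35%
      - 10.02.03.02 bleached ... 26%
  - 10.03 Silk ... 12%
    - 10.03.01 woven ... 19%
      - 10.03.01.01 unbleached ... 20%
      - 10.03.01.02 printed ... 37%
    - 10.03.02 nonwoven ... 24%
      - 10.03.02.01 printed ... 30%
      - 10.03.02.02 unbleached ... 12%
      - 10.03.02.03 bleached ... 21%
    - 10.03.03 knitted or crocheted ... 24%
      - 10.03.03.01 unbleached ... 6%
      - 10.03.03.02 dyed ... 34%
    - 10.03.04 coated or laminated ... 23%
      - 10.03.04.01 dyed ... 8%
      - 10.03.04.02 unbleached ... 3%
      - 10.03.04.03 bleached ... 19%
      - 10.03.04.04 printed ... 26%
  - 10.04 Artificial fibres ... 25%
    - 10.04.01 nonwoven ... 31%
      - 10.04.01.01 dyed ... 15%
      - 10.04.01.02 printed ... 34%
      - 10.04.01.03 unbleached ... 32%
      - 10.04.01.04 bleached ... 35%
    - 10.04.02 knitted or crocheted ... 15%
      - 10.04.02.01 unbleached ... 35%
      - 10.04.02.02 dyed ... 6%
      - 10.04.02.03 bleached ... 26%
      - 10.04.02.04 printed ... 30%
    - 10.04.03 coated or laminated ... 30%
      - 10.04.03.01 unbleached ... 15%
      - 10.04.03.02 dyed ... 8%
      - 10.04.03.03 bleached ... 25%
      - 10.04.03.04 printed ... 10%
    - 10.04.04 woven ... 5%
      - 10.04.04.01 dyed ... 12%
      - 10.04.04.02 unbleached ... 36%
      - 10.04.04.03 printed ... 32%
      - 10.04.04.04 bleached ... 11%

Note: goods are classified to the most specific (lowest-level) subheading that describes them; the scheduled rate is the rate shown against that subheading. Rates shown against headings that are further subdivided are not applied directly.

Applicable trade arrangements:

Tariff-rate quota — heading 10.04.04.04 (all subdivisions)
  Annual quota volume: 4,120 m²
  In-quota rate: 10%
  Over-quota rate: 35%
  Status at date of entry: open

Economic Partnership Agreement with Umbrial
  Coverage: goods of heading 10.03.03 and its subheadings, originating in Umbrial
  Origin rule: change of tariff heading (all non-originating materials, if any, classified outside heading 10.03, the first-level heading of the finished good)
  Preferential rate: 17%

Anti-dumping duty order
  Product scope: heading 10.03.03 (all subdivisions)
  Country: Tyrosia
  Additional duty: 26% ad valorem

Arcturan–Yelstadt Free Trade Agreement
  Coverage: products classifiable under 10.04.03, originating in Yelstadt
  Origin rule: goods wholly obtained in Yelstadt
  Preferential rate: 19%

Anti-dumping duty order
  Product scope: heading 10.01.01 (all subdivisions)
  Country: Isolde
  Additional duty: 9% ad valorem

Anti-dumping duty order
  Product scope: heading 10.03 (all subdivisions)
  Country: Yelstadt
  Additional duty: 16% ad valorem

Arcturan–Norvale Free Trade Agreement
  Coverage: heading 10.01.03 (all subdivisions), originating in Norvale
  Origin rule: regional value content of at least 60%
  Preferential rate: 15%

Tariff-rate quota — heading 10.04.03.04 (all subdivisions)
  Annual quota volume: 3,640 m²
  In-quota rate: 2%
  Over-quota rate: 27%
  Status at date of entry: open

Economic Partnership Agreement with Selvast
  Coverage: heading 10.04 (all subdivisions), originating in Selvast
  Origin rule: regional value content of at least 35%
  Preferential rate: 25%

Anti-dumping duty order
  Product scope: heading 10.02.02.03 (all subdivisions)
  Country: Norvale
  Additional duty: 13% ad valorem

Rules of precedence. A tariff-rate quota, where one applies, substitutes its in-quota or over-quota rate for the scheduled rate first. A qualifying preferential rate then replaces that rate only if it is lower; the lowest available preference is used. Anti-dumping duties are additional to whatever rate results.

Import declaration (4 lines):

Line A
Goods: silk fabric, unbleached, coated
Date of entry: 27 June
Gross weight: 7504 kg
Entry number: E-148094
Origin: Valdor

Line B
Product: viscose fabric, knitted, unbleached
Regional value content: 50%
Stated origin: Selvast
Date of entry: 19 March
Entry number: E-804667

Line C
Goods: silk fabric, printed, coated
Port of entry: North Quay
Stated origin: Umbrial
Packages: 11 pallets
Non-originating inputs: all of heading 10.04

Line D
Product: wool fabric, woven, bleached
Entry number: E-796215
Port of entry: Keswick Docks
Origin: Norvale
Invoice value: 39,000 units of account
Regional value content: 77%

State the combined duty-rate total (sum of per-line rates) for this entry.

59%

Line A: silk → 10.03; coated → 10.03.04; unbleached → 10.03.04.02. Scheduled 3%. No special measure applies. → 3%.
Line B: viscose → 10.04; knitted → 10.04.02; unbleached → 10.04.02.01. Scheduled 35%. Selvast agreement on 10.04: RVC ≥ 35% → 25% available; preferential 25%. → 25%.
Line C: silk → 10.03; coated → 10.03.04; printed → 10.03.04.04. Scheduled 26%. Umbrial agreement on 10.03.03: 10.03.04.04 not covered. → 26%.
Line D: wool → 10.01; woven → 10.01.01; bleached → 10.01.01.03. Scheduled 5%. Norvale agreement on 10.01.03: 10.01.01.03 not covered. → 5%.
Sum: 3% + 25% + 26% + 5% = 59%.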